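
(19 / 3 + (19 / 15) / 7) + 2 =298 / 35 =8.51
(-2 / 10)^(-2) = 25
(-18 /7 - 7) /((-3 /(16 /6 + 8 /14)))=4556 /441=10.33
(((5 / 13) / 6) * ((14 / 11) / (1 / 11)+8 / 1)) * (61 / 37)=3355 / 1443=2.33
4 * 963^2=3709476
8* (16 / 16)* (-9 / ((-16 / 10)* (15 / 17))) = 51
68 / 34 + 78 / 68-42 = -38.85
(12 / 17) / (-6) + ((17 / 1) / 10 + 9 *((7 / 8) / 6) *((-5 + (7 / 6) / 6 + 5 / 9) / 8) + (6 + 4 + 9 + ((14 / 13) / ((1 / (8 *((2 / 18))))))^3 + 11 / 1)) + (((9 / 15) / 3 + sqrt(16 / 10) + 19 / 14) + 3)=2 *sqrt(10) / 5 + 17720806622093 / 487915384320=37.58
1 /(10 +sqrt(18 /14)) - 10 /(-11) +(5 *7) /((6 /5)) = 30.17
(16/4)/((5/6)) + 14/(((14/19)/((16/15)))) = 376/15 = 25.07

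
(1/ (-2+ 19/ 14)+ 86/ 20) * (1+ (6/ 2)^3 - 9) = 4693/ 90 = 52.14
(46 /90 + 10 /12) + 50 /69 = 4283 /2070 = 2.07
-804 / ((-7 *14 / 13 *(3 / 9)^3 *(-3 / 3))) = -2879.63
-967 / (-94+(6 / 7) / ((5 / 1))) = 33845 / 3284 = 10.31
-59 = -59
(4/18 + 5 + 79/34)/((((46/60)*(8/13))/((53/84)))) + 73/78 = 112999013/10247328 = 11.03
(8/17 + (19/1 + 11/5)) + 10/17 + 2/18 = 17113/765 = 22.37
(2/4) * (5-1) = 2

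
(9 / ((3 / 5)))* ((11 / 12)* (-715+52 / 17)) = -665665 / 68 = -9789.19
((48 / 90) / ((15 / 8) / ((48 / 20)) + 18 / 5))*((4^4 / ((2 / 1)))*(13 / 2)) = 212992 / 2103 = 101.28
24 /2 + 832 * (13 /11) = 10948 /11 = 995.27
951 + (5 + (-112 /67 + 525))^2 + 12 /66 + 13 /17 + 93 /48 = 3761842765037 /13431088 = 280084.74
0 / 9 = 0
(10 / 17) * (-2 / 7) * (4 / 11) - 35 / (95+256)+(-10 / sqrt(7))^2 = 14.12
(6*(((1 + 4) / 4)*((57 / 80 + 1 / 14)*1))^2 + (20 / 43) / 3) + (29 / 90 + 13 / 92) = 28493759611 / 4466165760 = 6.38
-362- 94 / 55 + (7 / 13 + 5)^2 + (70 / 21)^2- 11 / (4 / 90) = -95270233 / 167310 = -569.42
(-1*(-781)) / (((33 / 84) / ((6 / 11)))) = 11928 / 11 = 1084.36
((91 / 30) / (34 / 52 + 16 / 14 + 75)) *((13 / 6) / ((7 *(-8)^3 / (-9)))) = 15379 / 71562240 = 0.00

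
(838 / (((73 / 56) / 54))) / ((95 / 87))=220467744 / 6935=31790.59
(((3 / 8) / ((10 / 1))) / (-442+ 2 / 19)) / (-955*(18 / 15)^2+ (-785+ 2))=19 / 483206592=0.00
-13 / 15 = -0.87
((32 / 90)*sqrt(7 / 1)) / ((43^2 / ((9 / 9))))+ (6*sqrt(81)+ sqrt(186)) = 16*sqrt(7) / 83205+ sqrt(186)+ 54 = 67.64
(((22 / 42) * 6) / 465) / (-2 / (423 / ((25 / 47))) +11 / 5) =145794 / 47401697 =0.00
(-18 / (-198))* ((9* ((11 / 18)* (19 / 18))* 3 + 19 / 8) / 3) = 475 / 792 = 0.60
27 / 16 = 1.69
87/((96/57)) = 1653/32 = 51.66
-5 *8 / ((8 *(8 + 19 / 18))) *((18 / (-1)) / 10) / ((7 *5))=162 / 5705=0.03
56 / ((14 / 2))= 8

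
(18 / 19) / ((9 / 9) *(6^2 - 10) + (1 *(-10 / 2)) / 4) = 8 / 209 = 0.04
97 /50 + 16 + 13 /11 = 10517 /550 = 19.12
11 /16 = 0.69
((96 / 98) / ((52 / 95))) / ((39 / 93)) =35340 / 8281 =4.27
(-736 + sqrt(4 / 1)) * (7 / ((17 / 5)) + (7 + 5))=-175426 / 17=-10319.18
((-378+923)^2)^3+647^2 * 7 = 26204689234820888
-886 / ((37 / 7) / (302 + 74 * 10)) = -6462484 / 37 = -174661.73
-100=-100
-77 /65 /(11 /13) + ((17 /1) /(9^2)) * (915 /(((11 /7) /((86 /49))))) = 2214997 /10395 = 213.08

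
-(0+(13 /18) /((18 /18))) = -13 /18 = -0.72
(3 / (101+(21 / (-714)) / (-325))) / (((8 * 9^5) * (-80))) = -1105 / 1405902837312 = -0.00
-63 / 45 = -7 / 5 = -1.40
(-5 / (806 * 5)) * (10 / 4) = -5 / 1612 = -0.00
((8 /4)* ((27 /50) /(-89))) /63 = -3 /15575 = -0.00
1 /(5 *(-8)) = -1 /40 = -0.02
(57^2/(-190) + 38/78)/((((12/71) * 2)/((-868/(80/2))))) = 99821953/93600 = 1066.47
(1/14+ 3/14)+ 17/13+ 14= 1419/91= 15.59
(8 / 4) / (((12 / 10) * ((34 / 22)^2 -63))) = -605 / 22002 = -0.03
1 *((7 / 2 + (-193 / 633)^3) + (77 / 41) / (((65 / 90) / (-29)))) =-19450648888771 / 270376122042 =-71.94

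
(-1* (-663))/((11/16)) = 10608/11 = 964.36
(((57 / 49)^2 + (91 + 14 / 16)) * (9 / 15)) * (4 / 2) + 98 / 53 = 289431553 / 2545060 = 113.72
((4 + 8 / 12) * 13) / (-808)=-91 / 1212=-0.08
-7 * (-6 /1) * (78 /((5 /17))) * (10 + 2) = 668304 /5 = 133660.80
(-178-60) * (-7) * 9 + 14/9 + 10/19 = 2564330/171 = 14996.08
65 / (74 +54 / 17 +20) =1105 / 1652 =0.67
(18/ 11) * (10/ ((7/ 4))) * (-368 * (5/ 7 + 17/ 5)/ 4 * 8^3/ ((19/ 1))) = -976748544/ 10241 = -95376.29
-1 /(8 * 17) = -1 /136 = -0.01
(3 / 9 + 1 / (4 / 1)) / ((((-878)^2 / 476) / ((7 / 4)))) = 5831 / 9250608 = 0.00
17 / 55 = 0.31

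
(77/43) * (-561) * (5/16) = -215985/688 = -313.93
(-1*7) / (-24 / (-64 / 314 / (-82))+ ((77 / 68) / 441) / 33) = 89964 / 124092485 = 0.00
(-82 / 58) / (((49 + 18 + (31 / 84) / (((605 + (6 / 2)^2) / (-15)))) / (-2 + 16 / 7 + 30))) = -21347552 / 33399561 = -0.64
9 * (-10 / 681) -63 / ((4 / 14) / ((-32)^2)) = -51254814 / 227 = -225792.13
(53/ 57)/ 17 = 53/ 969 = 0.05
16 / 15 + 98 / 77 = 2.34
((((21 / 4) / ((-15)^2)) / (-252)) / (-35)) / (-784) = -1 / 296352000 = -0.00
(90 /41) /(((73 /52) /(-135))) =-631800 /2993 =-211.09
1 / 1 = 1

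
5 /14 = 0.36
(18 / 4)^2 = 81 / 4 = 20.25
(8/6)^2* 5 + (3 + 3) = 14.89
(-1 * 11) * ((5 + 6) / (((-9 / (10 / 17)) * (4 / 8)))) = 2420 / 153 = 15.82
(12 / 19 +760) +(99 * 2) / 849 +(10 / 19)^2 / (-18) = 699575920 / 919467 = 760.85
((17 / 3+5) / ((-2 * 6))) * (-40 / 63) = 320 / 567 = 0.56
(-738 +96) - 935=-1577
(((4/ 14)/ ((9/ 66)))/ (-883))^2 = 1936/ 343842849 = 0.00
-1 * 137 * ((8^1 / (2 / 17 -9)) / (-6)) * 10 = -93160 / 453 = -205.65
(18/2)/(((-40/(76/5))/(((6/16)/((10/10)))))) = -513/400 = -1.28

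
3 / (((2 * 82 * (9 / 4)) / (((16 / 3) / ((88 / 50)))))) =100 / 4059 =0.02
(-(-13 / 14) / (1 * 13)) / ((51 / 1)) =1 / 714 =0.00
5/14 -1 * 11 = -149/14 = -10.64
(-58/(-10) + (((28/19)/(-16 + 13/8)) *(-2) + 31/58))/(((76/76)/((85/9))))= 4696267/76038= 61.76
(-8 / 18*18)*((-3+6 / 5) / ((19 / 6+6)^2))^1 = 2592 / 15125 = 0.17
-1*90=-90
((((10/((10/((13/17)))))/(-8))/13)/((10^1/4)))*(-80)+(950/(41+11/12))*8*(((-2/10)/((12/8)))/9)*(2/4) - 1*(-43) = 3223985/76959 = 41.89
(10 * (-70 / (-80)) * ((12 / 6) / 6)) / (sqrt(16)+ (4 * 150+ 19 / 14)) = 49 / 10170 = 0.00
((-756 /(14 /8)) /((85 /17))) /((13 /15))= -1296 /13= -99.69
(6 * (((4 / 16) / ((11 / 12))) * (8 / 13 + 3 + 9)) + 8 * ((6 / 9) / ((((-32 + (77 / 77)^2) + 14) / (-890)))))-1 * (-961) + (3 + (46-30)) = 9334012 / 7293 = 1279.86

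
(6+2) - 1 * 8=0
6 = 6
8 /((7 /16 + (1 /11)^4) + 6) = 1874048 /1508039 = 1.24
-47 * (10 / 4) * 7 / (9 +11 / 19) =-4465 / 52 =-85.87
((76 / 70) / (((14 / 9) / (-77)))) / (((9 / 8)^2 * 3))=-13376 / 945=-14.15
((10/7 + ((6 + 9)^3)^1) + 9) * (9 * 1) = 213282/7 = 30468.86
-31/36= -0.86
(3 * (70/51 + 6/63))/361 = 524/42959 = 0.01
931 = 931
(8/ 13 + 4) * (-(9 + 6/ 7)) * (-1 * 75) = 3412.09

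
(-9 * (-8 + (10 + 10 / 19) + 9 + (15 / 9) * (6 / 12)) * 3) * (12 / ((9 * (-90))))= 1409 / 285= 4.94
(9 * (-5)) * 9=-405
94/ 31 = 3.03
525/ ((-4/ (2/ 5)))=-105/ 2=-52.50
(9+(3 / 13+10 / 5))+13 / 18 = 2797 / 234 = 11.95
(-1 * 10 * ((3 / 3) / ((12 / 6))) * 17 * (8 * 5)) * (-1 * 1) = 3400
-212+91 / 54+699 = 26389 / 54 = 488.69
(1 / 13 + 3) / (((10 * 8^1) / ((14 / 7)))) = 1 / 13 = 0.08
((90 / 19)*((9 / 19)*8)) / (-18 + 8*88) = 3240 / 123823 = 0.03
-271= -271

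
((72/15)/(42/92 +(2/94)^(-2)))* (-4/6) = -736/508175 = -0.00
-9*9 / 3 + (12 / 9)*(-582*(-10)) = 7733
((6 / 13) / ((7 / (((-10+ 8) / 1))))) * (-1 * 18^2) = 3888 / 91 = 42.73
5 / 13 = 0.38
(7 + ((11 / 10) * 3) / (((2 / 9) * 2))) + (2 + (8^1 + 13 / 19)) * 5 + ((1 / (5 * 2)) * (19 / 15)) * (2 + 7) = 262147 / 3800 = 68.99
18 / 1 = 18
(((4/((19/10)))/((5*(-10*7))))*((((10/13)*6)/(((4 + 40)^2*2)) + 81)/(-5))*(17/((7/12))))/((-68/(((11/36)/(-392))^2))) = -48539/1912932403200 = -0.00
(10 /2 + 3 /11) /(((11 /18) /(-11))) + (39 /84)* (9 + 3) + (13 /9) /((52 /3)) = -89.25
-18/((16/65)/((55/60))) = -67.03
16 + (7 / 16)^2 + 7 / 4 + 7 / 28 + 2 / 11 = 18.37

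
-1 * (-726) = 726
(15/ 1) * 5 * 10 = 750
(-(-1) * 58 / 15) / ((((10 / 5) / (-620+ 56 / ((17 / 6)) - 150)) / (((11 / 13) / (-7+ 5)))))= 2034263 / 3315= 613.65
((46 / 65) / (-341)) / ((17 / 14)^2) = -9016 / 6405685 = -0.00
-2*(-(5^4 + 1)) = 1252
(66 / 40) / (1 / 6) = 99 / 10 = 9.90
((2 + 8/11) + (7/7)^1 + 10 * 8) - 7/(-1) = 998/11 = 90.73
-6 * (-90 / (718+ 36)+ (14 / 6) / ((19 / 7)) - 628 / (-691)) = -48975040 / 4949633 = -9.89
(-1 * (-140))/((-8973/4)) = -560/8973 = -0.06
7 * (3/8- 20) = -1099/8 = -137.38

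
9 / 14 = 0.64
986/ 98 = 493/ 49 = 10.06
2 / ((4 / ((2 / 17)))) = 1 / 17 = 0.06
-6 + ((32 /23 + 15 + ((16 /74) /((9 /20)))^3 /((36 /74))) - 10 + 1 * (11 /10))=3551869087 /2065862070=1.72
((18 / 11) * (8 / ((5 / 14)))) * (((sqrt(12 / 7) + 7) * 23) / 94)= 6624 * sqrt(21) / 2585 + 162288 / 2585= 74.52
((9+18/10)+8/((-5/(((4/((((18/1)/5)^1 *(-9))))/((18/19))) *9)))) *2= 10268/405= 25.35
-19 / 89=-0.21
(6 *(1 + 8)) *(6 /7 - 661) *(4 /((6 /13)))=-2162628 /7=-308946.86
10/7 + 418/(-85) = -2076/595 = -3.49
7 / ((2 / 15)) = 105 / 2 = 52.50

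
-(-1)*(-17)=-17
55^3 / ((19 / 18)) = 2994750 / 19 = 157618.42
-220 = -220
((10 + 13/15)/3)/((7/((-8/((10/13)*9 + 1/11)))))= -186472/315945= -0.59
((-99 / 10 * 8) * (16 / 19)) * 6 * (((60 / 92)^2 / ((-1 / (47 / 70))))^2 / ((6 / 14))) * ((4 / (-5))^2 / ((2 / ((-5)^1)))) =4534776576 / 37218853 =121.84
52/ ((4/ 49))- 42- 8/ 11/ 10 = 32721/ 55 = 594.93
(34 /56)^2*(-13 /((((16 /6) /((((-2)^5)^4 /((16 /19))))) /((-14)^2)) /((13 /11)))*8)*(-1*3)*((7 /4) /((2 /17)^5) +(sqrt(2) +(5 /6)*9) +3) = 136836071424*sqrt(2) /11 +10626542849430144 /11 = 966066942259833.97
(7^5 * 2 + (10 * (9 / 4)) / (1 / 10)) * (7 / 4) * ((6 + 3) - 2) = 1658111 / 4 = 414527.75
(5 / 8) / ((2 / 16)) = 5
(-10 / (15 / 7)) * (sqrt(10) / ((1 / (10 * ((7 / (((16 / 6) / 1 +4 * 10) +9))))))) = -196 * sqrt(10) / 31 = -19.99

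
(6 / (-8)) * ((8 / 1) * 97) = -582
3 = 3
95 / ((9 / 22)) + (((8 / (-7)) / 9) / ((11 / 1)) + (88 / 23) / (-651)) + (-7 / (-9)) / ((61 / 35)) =2337418049 / 10046883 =232.65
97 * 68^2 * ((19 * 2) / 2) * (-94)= -801071008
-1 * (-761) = 761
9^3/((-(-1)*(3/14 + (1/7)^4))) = 3500658/1031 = 3395.40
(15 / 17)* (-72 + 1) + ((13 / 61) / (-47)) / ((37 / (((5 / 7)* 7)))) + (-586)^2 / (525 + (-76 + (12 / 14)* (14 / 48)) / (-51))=38065105985064 / 64561482743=589.59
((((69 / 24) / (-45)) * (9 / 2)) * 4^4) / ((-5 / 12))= 4416 / 25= 176.64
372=372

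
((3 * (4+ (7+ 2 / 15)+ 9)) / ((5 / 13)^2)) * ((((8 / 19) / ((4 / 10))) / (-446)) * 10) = -204152 / 21185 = -9.64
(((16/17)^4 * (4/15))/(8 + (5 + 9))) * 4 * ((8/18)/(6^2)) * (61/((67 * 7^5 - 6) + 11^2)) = 3997696/157139010661545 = 0.00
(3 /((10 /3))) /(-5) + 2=91 /50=1.82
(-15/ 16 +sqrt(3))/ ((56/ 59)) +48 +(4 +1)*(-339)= -1476597/ 896 +59*sqrt(3)/ 56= -1646.16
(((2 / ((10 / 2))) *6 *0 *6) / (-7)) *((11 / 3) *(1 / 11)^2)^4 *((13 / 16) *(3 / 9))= 0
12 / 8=3 / 2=1.50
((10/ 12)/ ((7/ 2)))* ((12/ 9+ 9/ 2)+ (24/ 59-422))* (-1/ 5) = 147179/ 7434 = 19.80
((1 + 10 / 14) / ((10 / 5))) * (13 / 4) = 39 / 14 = 2.79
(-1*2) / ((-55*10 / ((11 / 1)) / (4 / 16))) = 1 / 100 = 0.01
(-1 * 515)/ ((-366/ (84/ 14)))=515/ 61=8.44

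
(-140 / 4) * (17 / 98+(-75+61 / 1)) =6775 / 14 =483.93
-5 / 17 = -0.29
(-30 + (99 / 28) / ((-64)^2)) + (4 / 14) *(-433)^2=6140199011 / 114688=53538.29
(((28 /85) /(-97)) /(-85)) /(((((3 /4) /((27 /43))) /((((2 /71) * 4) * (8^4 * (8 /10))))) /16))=2113929216 /10698093625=0.20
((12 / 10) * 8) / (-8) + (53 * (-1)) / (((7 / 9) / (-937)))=2234703 / 35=63848.66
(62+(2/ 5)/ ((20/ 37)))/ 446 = 3137/ 22300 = 0.14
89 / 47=1.89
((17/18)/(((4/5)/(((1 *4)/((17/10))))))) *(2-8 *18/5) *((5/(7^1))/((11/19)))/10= -6365/693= -9.18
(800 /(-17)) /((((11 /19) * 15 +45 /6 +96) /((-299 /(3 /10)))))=90896000 /217413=418.08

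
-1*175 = -175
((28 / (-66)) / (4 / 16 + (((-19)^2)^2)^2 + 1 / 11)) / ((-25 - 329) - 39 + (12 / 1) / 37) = 2072 / 32571552740448753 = 0.00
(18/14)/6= 3/14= 0.21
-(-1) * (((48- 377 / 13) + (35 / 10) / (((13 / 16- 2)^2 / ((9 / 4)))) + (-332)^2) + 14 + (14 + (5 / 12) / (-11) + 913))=5298404275 / 47652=111189.55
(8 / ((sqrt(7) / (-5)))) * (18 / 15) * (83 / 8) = -498 * sqrt(7) / 7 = -188.23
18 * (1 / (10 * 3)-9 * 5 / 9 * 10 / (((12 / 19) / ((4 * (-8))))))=228003 / 5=45600.60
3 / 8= 0.38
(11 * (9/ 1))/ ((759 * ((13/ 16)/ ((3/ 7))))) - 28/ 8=-14363/ 4186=-3.43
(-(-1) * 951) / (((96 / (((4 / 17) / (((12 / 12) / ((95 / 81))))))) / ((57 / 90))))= 114437 / 66096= 1.73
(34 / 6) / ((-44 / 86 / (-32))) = 11696 / 33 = 354.42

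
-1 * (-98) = 98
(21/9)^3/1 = 343/27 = 12.70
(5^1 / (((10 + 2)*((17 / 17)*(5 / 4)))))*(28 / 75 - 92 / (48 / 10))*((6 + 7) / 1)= -36647 / 450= -81.44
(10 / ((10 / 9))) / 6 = 3 / 2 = 1.50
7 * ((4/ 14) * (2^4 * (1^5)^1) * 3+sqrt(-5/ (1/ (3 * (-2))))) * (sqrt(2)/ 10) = sqrt(2) * (7 * sqrt(30)+96)/ 10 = 19.00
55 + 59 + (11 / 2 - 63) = 113 / 2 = 56.50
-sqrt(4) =-2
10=10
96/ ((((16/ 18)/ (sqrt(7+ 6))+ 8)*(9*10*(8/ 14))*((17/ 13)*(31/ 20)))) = 31941/ 277202- 273*sqrt(13)/ 277202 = 0.11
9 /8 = 1.12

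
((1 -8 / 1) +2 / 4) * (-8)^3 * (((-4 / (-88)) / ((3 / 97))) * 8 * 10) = 12912640 / 33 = 391292.12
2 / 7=0.29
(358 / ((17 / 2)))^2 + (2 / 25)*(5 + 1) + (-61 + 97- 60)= 12646468 / 7225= 1750.38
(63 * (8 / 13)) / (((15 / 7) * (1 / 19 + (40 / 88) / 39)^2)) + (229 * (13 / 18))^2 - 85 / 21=6174297050561 / 194605740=31727.21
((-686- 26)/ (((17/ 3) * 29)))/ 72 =-89/ 1479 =-0.06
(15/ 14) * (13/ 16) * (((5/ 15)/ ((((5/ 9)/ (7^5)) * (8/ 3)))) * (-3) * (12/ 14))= -1083537/ 128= -8465.13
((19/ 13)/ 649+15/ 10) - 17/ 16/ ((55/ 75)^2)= -0.47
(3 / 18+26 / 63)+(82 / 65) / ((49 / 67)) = 132107 / 57330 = 2.30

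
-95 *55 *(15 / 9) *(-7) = 182875 / 3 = 60958.33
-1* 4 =-4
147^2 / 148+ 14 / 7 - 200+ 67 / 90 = -341317 / 6660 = -51.25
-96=-96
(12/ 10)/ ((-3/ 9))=-18/ 5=-3.60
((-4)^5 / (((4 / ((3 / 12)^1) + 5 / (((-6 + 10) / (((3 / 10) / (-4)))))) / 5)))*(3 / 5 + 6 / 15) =-163840 / 509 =-321.89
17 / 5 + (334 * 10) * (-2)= -33383 / 5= -6676.60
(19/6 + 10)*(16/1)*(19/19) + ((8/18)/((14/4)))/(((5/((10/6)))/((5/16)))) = 79637/378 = 210.68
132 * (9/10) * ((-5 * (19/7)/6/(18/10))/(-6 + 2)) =1045/28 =37.32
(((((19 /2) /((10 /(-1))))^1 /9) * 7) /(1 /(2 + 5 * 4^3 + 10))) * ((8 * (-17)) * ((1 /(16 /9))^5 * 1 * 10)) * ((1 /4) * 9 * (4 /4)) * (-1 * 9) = -99731812383 /262144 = -380446.67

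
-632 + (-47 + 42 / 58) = -19670 / 29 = -678.28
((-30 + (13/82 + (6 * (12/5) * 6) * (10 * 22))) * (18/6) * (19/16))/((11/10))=61463.35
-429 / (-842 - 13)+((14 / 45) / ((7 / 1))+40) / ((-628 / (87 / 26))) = 223667 / 775580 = 0.29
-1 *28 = -28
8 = 8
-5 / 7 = -0.71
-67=-67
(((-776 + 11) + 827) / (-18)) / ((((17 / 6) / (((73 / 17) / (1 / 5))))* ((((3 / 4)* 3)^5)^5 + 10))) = -25479114891848581120 / 622417565090388386789355963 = -0.00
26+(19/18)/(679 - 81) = 26.00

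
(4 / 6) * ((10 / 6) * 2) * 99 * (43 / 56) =2365 / 14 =168.93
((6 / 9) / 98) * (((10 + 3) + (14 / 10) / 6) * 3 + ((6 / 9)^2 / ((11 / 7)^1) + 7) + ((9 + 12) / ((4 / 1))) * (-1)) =82631 / 291060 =0.28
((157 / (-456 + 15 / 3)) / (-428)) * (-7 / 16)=-1099 / 3088448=-0.00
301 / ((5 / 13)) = 3913 / 5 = 782.60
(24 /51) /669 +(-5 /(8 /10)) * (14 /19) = -1989971 /432174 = -4.60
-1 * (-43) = 43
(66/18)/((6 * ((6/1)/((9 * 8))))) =7.33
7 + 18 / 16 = 65 / 8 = 8.12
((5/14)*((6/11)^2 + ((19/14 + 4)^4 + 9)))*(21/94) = 58076004375/873887168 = 66.46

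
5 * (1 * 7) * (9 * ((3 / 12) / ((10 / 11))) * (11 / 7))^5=1531578985264449 / 49172480000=31147.08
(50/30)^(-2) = 9/25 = 0.36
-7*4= -28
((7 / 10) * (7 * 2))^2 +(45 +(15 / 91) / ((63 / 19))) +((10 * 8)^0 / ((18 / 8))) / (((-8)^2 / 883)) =337608703 / 2293200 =147.22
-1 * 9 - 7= -16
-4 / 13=-0.31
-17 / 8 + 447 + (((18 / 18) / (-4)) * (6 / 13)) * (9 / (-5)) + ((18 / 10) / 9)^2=1157319 / 2600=445.12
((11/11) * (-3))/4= -3/4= -0.75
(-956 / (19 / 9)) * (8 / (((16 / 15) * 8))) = -32265 / 76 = -424.54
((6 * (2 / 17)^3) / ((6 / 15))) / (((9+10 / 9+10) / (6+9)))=16200 / 889253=0.02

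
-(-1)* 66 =66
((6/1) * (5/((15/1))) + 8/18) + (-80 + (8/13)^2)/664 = 293456/126243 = 2.32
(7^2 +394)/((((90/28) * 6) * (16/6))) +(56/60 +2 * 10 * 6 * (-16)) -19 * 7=-735643/360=-2043.45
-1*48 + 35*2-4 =18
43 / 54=0.80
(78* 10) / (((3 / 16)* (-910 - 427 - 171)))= -80 / 29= -2.76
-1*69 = -69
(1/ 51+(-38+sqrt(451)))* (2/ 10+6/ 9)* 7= -176267/ 765+91* sqrt(451)/ 15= -101.58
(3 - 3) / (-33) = 0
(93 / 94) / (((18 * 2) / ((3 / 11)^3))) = 279 / 500456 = 0.00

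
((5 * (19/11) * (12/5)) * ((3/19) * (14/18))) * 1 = 2.55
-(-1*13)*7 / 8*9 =819 / 8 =102.38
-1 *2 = -2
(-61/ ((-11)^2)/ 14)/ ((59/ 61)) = -0.04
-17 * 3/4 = -12.75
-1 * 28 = -28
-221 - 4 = -225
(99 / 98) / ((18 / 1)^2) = 0.00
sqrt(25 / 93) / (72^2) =5 * sqrt(93) / 482112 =0.00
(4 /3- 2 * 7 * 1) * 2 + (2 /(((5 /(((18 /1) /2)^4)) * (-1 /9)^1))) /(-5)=352394 /75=4698.59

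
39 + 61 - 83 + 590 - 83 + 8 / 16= 1049 / 2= 524.50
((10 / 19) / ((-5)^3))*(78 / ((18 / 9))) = -78 / 475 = -0.16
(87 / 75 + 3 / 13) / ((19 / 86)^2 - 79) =-3342992 / 189774975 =-0.02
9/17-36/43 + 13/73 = -0.13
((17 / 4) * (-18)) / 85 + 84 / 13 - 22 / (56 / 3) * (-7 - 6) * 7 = 29331 / 260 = 112.81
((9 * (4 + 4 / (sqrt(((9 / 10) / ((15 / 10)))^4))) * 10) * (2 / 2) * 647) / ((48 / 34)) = 1869830 / 3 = 623276.67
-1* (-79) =79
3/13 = 0.23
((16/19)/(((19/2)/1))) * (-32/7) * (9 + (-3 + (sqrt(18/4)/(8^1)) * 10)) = -6144/2527 - 1920 * sqrt(2)/2527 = -3.51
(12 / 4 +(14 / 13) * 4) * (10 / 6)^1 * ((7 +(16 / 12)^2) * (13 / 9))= 37525 / 243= 154.42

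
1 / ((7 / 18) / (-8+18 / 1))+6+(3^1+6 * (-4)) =10.71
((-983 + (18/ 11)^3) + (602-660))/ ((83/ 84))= -115898076/ 110473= -1049.11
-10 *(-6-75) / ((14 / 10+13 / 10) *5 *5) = 12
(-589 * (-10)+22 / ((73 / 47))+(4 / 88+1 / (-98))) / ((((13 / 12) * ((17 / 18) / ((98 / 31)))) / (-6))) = -19424326176 / 177463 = -109455.64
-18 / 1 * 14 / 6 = -42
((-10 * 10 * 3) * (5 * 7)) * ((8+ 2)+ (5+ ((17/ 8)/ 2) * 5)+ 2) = -937125/ 4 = -234281.25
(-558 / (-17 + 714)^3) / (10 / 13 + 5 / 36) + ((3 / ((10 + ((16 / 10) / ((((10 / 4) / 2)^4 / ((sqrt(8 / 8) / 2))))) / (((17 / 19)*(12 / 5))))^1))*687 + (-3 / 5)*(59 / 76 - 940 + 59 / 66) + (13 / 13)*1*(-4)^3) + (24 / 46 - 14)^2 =9099834596166038769134263 / 10297849007802272440700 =883.66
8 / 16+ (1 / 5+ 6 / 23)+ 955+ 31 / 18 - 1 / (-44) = 43613923 / 45540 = 957.71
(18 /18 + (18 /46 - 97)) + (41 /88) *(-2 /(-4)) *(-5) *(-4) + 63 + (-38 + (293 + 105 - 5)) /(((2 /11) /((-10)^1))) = -19787585 /1012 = -19552.95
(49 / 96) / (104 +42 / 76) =931 / 190704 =0.00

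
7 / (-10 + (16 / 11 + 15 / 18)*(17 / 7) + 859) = 3234 / 394805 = 0.01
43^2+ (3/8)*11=14825/8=1853.12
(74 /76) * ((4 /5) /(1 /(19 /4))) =37 /10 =3.70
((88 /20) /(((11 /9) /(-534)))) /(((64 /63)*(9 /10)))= -16821 /8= -2102.62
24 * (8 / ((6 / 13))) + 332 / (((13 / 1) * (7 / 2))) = 38520 / 91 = 423.30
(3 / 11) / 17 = 3 / 187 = 0.02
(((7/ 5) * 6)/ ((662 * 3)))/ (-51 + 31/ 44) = -0.00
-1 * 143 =-143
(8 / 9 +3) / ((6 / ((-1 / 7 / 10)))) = -1 / 108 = -0.01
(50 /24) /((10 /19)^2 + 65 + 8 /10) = 45125 /1431228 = 0.03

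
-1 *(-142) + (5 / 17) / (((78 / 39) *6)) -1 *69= 14897 / 204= 73.02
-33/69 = -11/23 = -0.48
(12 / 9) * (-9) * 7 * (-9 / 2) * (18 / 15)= 2268 / 5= 453.60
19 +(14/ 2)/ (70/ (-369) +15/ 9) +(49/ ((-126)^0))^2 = 1321483/ 545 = 2424.74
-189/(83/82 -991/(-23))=-356454/83171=-4.29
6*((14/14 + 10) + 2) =78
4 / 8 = 0.50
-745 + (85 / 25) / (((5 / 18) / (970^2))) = 11515871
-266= -266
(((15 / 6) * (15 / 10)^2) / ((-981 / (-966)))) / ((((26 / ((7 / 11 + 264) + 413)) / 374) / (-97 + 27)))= -5355419475 / 1417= -3779406.83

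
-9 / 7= -1.29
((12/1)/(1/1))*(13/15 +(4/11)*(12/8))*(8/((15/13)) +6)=180808/825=219.16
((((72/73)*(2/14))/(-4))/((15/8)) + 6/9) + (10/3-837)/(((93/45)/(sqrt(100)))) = -958354304/237615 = -4033.22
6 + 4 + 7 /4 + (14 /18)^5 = 2842531 /236196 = 12.03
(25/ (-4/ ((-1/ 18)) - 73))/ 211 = -25/ 211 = -0.12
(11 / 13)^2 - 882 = -148937 / 169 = -881.28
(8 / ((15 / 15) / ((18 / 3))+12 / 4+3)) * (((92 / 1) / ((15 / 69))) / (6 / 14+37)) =14.67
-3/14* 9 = -27/14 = -1.93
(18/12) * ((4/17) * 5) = 30/17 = 1.76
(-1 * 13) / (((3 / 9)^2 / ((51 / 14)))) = -5967 / 14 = -426.21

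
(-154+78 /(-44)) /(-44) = 3427 /968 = 3.54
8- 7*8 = -48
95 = 95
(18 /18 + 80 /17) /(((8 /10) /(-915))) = -443775 /68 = -6526.10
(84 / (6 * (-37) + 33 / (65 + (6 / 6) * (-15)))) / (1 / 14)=-2800 / 527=-5.31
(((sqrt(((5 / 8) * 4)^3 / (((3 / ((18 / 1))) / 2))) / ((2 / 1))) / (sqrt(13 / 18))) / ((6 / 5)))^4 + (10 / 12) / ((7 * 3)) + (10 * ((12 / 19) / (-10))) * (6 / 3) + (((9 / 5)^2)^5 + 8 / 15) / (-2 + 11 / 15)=176801256541491329 / 101146500000000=1747.97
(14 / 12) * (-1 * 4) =-4.67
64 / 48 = 4 / 3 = 1.33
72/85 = 0.85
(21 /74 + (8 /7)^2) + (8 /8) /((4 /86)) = 41862 /1813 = 23.09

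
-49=-49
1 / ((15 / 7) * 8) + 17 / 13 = 1.37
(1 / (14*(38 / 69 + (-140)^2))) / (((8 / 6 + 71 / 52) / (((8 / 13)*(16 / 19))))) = 26496 / 37863530467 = 0.00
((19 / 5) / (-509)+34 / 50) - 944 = -12003842 / 12725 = -943.33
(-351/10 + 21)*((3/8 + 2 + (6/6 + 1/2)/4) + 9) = -6627/40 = -165.68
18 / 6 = 3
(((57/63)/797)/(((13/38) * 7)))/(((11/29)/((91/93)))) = 20938/17121951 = 0.00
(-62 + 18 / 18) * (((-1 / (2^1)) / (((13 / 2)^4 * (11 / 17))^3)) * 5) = 3068856320 / 31009751298022211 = 0.00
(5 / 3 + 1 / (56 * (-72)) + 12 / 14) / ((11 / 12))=925 / 336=2.75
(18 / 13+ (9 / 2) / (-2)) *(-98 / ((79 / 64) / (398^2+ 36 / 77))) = 122947211520 / 11297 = 10883173.54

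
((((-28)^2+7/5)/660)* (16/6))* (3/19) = 0.50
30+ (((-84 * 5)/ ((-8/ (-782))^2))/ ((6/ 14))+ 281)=-37454601/ 4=-9363650.25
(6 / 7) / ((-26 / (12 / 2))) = -18 / 91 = -0.20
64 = 64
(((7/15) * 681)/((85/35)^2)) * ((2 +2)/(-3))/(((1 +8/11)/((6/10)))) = -3425884/137275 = -24.96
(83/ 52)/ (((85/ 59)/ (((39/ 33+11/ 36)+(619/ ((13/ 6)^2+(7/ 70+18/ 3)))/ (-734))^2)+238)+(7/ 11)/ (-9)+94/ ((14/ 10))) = 0.01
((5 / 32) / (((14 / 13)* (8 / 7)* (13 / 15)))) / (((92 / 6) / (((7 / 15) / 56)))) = 15 / 188416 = 0.00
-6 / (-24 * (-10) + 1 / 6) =-36 / 1441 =-0.02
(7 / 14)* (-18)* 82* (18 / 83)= -13284 / 83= -160.05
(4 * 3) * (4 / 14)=24 / 7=3.43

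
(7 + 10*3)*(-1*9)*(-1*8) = 2664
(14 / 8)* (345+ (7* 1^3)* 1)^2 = 216832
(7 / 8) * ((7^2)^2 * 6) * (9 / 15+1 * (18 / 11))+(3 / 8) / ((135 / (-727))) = 111624097 / 3960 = 28187.90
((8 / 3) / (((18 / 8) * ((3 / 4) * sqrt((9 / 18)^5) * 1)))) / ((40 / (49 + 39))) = 19.67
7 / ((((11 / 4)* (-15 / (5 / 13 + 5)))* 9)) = -392 / 3861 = -0.10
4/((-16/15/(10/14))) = -75/28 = -2.68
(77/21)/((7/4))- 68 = -1384/21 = -65.90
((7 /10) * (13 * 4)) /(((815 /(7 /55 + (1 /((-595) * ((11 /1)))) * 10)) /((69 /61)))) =1476462 /232417625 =0.01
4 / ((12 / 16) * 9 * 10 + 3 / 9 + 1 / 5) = 120 / 2041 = 0.06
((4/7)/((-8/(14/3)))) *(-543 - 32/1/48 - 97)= 1922/9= 213.56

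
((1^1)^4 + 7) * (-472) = -3776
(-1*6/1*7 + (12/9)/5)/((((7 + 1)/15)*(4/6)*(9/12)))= -313/2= -156.50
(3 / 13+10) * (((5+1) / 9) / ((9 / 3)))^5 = 4256 / 767637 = 0.01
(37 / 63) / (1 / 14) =74 / 9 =8.22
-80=-80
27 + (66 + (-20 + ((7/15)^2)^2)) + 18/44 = 81812197/1113750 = 73.46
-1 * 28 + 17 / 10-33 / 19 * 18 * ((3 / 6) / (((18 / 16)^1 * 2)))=-33.25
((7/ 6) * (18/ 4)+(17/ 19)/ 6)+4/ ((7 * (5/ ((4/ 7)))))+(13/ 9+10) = 2833589/ 167580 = 16.91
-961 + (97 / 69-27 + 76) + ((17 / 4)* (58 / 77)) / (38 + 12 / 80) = -3691043911 / 4053819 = -910.51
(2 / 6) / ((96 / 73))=73 / 288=0.25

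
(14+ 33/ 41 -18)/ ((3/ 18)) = -786/ 41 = -19.17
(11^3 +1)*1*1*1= 1332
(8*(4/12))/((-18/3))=-4/9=-0.44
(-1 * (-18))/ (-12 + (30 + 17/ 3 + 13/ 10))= 540/ 749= 0.72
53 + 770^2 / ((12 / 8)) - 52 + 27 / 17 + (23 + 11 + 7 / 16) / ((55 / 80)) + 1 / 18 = 395319.40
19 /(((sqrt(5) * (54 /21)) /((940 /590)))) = 6251 * sqrt(5) /2655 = 5.26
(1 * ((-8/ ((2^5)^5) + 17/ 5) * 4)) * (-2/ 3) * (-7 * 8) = 166374047/ 327680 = 507.73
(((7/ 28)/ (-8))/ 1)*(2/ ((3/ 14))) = -7/ 24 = -0.29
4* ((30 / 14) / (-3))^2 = 100 / 49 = 2.04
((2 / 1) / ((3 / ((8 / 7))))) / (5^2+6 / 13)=208 / 6951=0.03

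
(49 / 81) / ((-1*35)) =-7 / 405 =-0.02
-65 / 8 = -8.12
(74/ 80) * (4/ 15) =0.25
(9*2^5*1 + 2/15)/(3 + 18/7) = 30254/585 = 51.72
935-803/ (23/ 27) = -176/ 23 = -7.65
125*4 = 500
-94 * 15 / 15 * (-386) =36284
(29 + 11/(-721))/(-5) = -20898/3605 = -5.80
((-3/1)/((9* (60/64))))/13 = -16/585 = -0.03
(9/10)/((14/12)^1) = 27/35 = 0.77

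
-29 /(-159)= 29 /159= 0.18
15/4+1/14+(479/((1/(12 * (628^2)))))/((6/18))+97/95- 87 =6800757613.84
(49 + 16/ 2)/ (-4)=-57/ 4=-14.25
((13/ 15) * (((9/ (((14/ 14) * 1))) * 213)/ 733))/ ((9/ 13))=11999/ 3665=3.27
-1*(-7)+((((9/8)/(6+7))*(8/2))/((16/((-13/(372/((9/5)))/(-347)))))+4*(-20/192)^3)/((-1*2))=7.00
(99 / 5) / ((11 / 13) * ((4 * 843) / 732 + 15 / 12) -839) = -104676 / 4409315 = -0.02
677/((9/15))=1128.33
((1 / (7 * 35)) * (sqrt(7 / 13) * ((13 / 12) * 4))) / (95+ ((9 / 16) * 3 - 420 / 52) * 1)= 208 * sqrt(91) / 13546785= 0.00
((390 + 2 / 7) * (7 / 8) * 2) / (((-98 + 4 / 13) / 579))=-5140941 / 1270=-4047.99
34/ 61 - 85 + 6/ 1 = -4785/ 61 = -78.44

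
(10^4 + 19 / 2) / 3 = 6673 / 2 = 3336.50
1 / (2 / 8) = 4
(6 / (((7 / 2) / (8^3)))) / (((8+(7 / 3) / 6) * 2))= 55296 / 1057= 52.31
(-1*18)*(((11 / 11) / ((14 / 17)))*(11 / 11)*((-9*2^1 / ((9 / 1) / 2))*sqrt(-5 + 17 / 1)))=1224*sqrt(3) / 7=302.86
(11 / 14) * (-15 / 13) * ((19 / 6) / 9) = -1045 / 3276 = -0.32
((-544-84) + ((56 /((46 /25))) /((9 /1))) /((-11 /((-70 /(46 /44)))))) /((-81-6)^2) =-2891908 /36036009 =-0.08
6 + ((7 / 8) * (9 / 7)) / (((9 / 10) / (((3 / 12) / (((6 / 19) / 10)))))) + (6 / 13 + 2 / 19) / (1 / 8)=242221 / 11856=20.43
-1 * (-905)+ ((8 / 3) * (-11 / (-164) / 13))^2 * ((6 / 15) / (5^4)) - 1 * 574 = 2644691035343 / 7990003125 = 331.00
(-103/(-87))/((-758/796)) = -40994/32973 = -1.24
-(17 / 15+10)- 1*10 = -317 / 15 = -21.13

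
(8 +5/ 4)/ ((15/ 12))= 37/ 5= 7.40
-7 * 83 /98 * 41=-3403 /14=-243.07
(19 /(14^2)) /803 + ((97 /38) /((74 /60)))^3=484804352318113 /54681143962676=8.87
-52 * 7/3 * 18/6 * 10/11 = -3640/11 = -330.91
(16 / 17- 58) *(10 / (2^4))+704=45447 / 68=668.34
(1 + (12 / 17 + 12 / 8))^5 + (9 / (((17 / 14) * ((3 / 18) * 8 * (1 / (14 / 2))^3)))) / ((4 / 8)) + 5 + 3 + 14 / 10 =945373201393 / 227177120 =4161.39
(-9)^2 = 81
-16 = -16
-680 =-680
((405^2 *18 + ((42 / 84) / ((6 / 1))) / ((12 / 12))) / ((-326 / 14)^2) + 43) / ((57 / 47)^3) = 181664320517219 / 59044713804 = 3076.72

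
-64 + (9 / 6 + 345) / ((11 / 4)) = 62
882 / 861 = 42 / 41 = 1.02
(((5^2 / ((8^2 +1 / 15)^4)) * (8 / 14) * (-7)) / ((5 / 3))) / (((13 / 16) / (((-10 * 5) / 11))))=0.00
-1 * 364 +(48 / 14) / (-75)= -63708 / 175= -364.05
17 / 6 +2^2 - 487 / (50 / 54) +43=-71419 / 150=-476.13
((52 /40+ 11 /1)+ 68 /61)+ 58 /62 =271363 /18910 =14.35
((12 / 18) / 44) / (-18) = -1 / 1188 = -0.00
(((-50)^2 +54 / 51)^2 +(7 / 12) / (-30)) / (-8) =-650800914617 / 832320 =-781911.90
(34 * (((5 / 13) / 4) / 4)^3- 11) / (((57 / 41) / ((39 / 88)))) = -3.51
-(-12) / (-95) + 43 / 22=1.83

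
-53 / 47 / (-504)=53 / 23688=0.00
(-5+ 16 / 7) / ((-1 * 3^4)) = 19 / 567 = 0.03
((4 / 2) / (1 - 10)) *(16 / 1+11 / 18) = -299 / 81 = -3.69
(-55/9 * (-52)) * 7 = 20020/9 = 2224.44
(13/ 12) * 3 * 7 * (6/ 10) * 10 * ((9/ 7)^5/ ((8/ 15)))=34543665/ 38416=899.20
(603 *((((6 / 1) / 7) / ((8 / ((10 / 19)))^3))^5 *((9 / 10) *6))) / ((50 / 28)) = 0.00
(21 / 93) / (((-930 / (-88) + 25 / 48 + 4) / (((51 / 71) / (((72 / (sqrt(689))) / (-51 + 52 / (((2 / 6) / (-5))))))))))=-2175558 * sqrt(689) / 17535367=-3.26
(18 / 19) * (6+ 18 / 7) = 1080 / 133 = 8.12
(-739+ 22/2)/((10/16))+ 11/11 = -5819/5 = -1163.80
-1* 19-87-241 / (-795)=-84029 / 795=-105.70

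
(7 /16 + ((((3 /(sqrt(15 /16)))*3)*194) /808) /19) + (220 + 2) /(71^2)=291*sqrt(15) /9595 + 38839 /80656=0.60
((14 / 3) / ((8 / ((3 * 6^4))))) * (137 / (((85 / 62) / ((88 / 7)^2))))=21311921664 / 595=35818355.74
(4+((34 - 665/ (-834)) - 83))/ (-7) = 36865/ 5838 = 6.31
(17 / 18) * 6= 17 / 3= 5.67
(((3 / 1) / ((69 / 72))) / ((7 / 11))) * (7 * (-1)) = -792 / 23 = -34.43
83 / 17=4.88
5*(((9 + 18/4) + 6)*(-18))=-1755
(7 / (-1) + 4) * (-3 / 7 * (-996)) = -8964 / 7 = -1280.57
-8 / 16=-1 / 2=-0.50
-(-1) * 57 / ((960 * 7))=19 / 2240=0.01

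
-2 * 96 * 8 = -1536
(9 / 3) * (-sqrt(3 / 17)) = -3 * sqrt(51) / 17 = -1.26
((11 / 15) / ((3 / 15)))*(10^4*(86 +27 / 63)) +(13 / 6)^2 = 798601183 / 252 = 3169052.31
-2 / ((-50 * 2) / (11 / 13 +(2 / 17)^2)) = 3231 / 187850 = 0.02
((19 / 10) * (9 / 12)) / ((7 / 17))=969 / 280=3.46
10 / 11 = 0.91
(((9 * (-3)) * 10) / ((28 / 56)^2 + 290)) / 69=-40 / 2967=-0.01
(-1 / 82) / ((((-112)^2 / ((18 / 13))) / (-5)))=45 / 6685952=0.00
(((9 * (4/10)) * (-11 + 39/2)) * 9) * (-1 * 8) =-11016/5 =-2203.20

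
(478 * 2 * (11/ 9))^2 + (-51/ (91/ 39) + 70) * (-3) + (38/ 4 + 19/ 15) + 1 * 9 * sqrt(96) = 36 * sqrt(6) + 7740280057/ 5670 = 1365216.94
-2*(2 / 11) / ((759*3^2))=-4 / 75141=-0.00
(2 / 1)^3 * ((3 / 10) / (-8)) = -3 / 10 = -0.30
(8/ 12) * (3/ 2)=1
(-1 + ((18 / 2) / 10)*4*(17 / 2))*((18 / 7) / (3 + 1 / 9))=5994 / 245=24.47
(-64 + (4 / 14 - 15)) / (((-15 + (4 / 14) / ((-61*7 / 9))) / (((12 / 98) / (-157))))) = -67222 / 16431149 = -0.00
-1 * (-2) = 2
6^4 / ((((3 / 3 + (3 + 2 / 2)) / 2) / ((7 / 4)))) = 4536 / 5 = 907.20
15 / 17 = 0.88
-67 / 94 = -0.71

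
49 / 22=2.23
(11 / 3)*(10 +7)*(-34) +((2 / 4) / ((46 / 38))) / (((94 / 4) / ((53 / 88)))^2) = -1250775507919 / 590174112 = -2119.33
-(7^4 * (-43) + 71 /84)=8672341 /84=103242.15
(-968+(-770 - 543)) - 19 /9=-2283.11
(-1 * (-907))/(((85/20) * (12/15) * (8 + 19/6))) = 27210/1139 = 23.89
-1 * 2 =-2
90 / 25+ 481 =2423 / 5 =484.60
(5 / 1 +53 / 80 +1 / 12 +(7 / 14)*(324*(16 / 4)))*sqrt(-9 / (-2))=156899*sqrt(2) / 160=1386.80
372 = 372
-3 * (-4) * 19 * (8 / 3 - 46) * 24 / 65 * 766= -2794368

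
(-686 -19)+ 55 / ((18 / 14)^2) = -54410 / 81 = -671.73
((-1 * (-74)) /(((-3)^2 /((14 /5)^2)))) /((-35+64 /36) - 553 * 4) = -14504 /505175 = -0.03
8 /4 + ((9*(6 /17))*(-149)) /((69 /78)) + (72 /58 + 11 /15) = -90324221 /170085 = -531.05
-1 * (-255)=255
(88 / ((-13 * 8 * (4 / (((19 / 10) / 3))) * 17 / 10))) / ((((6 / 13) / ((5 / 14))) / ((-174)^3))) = 76459515 / 238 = 321258.47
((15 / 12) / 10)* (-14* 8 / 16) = -7 / 8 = -0.88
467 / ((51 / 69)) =10741 / 17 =631.82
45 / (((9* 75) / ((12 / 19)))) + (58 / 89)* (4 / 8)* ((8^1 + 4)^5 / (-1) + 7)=-685512519 / 8455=-81077.77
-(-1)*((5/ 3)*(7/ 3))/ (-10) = -7/ 18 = -0.39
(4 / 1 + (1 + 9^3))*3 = 2202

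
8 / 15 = 0.53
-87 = -87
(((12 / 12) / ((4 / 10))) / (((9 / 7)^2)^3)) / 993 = 588245 / 1055441826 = 0.00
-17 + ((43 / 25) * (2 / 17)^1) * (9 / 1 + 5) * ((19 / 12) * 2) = -10237 / 1275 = -8.03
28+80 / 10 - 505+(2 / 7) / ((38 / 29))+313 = -20719 / 133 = -155.78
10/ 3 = 3.33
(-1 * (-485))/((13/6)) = 2910/13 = 223.85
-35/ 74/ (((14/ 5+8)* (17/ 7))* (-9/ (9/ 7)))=175/ 67932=0.00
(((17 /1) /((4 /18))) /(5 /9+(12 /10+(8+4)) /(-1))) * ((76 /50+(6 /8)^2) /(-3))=382347 /91040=4.20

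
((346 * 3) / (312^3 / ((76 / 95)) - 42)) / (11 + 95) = 173 / 670699418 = 0.00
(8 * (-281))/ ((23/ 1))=-2248/ 23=-97.74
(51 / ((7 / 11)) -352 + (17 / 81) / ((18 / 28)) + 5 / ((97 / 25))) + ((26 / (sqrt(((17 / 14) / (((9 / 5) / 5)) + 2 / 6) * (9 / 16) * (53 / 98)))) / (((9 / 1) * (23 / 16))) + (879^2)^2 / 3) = 23296 * sqrt(173257) / 5123457 + 98498937899252995 / 494991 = 198991371358.65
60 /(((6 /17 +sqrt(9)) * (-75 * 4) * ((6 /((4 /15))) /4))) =-0.01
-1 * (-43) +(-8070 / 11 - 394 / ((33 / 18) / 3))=-14689 / 11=-1335.36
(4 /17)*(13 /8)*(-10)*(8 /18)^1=-260 /153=-1.70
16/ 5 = 3.20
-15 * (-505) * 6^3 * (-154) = -251974800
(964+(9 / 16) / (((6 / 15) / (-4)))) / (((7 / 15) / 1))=115005 / 56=2053.66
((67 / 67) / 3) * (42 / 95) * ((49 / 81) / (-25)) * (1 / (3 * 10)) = -343 / 2885625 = -0.00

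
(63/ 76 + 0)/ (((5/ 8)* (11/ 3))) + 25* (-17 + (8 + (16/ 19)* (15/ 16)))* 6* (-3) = 3861378/ 1045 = 3695.10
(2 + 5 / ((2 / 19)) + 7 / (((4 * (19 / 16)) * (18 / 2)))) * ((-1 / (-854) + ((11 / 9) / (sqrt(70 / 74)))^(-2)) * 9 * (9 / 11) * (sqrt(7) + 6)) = 370784299455 * sqrt(7) / 1598163644 + 1112352898365 / 799081822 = 2005.87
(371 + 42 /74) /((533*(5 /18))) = 247464 /98605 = 2.51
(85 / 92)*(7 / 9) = 595 / 828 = 0.72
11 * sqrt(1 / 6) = 11 * sqrt(6) / 6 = 4.49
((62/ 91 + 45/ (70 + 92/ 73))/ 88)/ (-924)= -23017/ 1425616192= -0.00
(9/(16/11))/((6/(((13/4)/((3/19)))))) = 2717/128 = 21.23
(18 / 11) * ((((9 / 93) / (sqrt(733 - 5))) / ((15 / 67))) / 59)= 0.00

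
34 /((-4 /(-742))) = 6307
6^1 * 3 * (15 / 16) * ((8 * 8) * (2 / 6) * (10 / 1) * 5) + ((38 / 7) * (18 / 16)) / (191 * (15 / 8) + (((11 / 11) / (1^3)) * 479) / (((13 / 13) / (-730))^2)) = 257301533790342 / 14294529655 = 18000.00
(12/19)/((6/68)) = 136/19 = 7.16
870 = 870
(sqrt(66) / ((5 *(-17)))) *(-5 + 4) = sqrt(66) / 85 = 0.10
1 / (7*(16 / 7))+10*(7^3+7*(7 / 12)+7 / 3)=167723 / 48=3494.23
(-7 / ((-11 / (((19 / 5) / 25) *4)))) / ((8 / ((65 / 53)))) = 1729 / 29150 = 0.06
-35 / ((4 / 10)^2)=-875 / 4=-218.75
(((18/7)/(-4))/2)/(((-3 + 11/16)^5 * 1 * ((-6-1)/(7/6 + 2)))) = -7471104/3397853893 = -0.00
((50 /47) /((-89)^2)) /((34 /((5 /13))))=125 /82275427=0.00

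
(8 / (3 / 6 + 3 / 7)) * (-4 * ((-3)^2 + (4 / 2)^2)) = -448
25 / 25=1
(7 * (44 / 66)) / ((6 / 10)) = 70 / 9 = 7.78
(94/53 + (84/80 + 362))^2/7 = 149546944369/7865200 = 19013.75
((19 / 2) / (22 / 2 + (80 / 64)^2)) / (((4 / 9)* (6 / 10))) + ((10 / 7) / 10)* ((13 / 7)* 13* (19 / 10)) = 308237 / 32830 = 9.39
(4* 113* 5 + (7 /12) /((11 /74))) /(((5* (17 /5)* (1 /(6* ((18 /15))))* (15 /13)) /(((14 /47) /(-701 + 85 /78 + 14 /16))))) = -2424173856 /6845971825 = -0.35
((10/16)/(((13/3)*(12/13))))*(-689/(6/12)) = -215.31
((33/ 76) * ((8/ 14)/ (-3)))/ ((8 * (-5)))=11/ 5320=0.00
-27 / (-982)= 27 / 982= 0.03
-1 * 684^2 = -467856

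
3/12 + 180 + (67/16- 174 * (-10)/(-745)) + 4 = 186.10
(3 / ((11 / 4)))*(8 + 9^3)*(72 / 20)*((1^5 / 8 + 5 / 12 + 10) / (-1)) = -152559 / 5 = -30511.80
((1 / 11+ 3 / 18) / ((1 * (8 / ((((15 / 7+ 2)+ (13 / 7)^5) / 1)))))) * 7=1249279 / 211288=5.91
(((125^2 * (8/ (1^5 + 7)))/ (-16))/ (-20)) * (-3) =-9375/ 64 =-146.48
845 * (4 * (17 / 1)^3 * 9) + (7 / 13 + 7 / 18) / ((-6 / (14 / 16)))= 1678661261201 / 11232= 149453459.86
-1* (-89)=89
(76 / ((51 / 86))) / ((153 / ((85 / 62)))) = 16340 / 14229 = 1.15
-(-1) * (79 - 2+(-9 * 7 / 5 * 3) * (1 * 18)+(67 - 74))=-3052 / 5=-610.40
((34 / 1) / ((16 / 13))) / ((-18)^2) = 221 / 2592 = 0.09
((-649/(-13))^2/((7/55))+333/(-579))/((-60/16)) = -17883669208/3424785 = -5221.84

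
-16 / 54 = -8 / 27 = -0.30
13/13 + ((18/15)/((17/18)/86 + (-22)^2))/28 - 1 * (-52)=1389859217/26223715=53.00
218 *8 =1744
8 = 8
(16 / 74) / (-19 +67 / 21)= -42 / 3071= -0.01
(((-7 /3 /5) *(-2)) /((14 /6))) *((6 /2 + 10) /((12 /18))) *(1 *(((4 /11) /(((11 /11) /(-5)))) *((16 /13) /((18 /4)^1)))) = -3.88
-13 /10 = -1.30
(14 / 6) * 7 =49 / 3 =16.33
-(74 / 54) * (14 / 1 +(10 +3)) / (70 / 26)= -13.74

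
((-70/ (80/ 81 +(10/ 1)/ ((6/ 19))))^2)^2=1653682833936/ 78310985281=21.12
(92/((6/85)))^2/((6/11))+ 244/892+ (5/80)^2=4800219218053/1541376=3114242.87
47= 47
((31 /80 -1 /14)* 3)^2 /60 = 93987 /6272000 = 0.01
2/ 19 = 0.11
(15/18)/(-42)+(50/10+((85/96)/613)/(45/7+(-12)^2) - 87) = -82.02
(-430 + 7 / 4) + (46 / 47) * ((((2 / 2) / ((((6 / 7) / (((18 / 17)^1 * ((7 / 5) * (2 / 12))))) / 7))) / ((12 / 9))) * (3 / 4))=-427.14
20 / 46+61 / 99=2393 / 2277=1.05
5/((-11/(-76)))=380/11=34.55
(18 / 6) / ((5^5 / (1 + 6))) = 21 / 3125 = 0.01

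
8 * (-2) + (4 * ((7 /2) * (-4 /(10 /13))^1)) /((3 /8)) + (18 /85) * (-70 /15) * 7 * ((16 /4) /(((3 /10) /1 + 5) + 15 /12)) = -7160624 /33405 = -214.36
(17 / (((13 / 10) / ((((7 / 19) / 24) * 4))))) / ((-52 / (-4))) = 595 / 9633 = 0.06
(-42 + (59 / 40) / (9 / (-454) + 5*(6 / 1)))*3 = -11419847 / 90740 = -125.85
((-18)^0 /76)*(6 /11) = 3 /418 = 0.01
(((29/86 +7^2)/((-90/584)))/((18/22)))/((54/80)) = -54514064/94041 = -579.68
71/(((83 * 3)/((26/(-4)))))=-923/498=-1.85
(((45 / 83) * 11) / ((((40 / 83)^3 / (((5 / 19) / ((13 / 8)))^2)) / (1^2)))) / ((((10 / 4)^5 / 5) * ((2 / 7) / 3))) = 28644462 / 38130625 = 0.75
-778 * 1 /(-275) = 778 /275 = 2.83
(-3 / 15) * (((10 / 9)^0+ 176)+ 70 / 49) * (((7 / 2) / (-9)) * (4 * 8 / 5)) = 19984 / 225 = 88.82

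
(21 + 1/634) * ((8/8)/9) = 13315/5706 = 2.33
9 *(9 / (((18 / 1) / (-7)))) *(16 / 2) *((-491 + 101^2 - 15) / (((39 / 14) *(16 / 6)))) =-4275495 / 13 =-328884.23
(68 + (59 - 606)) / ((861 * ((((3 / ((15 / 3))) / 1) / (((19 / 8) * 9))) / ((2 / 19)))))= -2.09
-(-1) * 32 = 32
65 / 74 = 0.88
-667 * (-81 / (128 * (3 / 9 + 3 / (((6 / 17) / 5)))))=162081 / 16448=9.85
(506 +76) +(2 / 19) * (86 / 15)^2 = 585.46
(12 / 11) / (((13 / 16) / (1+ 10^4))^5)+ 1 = 1258920471441703541162267135 / 4084223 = 308239895677024379217.85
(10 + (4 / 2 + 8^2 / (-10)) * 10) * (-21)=714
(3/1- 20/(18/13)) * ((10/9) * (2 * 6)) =-4120/27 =-152.59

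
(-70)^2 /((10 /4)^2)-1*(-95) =879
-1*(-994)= 994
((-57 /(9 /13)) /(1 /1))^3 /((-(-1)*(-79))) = 15069223 /2133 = 7064.80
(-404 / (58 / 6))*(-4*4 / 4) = 4848 / 29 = 167.17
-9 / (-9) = 1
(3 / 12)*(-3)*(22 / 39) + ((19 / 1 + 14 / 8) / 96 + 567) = 566.79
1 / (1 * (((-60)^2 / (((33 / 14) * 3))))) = 11 / 5600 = 0.00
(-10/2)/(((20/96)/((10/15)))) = -16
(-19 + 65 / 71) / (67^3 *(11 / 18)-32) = -23112 / 234855007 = -0.00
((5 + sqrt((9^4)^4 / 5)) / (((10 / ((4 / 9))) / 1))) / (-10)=-4782969 * sqrt(5) / 125 -1 / 45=-85560.37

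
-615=-615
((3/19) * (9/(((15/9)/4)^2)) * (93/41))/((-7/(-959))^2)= 6786570096/19475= 348476.00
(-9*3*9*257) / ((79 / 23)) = -1436373 / 79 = -18181.94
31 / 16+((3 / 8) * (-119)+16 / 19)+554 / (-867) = -11197523 / 263568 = -42.48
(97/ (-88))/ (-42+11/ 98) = 0.03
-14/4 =-7/2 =-3.50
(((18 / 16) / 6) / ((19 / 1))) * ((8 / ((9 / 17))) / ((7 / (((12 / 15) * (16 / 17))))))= 32 / 1995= 0.02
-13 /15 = -0.87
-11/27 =-0.41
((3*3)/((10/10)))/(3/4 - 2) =-36/5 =-7.20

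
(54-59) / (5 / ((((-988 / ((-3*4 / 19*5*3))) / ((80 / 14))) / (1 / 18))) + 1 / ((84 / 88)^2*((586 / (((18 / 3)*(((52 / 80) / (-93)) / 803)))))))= -34306888154175 / 104431121401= -328.51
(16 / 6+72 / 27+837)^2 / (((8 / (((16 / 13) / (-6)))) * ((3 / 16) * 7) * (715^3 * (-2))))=7297976 / 384898746375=0.00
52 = 52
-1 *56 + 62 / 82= -2265 / 41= -55.24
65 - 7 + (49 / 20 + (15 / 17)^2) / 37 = 12422541 / 213860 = 58.09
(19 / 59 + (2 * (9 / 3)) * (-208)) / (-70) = 73613 / 4130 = 17.82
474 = 474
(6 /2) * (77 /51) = 77 /17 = 4.53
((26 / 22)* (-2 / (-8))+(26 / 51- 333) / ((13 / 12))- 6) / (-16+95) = -3039903 / 768196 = -3.96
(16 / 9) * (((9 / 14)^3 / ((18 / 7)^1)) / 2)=0.09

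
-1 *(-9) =9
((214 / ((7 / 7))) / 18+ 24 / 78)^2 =2036329 / 13689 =148.76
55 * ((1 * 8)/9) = 440/9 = 48.89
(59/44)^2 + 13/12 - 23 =-20.12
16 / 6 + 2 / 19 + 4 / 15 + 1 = 1151 / 285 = 4.04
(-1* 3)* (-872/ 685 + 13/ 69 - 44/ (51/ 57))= 40385011/ 267835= 150.78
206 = 206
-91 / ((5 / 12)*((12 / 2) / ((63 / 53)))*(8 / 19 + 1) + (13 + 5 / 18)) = -108927 / 19471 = -5.59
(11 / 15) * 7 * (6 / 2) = 77 / 5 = 15.40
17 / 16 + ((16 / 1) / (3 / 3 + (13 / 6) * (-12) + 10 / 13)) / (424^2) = 15042143 / 14157360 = 1.06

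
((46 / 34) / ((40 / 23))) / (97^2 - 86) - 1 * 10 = -63395871 / 6339640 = -10.00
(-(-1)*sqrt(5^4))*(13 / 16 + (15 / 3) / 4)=825 / 16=51.56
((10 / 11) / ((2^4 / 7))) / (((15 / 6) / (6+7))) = 91 / 44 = 2.07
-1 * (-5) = 5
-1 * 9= -9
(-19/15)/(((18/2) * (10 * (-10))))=19/13500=0.00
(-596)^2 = 355216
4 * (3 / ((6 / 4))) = 8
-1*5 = -5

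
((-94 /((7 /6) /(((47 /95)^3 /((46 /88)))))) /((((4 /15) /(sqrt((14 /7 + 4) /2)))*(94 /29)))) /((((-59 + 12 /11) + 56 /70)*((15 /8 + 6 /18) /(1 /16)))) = 1092944721*sqrt(3) /102131093015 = 0.02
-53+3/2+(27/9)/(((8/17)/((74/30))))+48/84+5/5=-9577/280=-34.20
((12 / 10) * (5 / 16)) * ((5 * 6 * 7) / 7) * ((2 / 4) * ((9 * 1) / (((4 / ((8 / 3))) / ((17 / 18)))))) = 255 / 8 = 31.88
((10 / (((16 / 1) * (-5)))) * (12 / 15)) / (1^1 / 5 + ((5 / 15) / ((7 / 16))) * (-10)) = 0.01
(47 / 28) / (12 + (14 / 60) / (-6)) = 2115 / 15071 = 0.14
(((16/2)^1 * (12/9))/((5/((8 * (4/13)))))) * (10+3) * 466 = 31812.27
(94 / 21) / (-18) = -47 / 189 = -0.25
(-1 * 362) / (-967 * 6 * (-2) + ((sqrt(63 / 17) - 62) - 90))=-10067944 / 318503015 + 1086 * sqrt(119) / 2229521105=-0.03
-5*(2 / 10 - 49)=244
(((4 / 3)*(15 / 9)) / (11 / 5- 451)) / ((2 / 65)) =-1625 / 10098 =-0.16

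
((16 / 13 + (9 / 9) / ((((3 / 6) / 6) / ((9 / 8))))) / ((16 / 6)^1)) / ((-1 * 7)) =-1149 / 1456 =-0.79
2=2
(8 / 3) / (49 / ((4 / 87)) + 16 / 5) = 160 / 64137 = 0.00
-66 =-66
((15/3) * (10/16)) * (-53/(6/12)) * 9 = -11925/4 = -2981.25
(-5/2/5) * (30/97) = -15/97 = -0.15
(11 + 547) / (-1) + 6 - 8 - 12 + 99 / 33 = -569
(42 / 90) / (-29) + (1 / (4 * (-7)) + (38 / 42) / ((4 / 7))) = 3109 / 2030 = 1.53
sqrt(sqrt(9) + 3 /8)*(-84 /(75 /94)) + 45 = 45 - 1974*sqrt(6) /25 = -148.41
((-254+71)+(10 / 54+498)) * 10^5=851000000 / 27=31518518.52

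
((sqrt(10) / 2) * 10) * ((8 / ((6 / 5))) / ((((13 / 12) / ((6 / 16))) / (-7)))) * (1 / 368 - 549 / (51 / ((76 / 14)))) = 191921475 * sqrt(10) / 40664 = 14924.97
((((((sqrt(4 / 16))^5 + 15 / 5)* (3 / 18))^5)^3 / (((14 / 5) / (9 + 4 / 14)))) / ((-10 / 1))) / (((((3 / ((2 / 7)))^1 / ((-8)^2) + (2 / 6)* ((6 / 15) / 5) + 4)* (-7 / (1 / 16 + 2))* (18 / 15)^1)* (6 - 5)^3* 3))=56596825029100551377617788441749375 / 245116969347553417233860624399042183430144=0.00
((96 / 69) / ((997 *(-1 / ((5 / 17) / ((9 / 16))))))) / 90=-256 / 31575987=-0.00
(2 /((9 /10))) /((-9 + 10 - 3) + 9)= 20 /63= 0.32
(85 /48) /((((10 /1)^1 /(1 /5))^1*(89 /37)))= 629 /42720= 0.01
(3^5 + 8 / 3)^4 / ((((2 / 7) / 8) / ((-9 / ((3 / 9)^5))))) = -223044617296116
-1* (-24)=24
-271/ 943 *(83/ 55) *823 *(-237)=84590.42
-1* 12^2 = -144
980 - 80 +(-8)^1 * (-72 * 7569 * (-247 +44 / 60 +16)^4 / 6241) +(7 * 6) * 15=7660644396206451994 / 3900625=1963953057832.13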